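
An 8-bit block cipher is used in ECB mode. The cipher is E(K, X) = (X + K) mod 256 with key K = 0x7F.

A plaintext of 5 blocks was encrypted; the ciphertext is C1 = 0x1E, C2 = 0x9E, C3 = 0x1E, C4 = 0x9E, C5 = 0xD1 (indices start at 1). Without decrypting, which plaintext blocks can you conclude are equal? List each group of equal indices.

P1 = P3; P2 = P4

ECB encrypts each block independently with the same key, so equal ciphertext blocks imply equal plaintext blocks.
C1 = C3 = 0x1E, so P1 = P3.
C2 = C4 = 0x9E, so P2 = P4.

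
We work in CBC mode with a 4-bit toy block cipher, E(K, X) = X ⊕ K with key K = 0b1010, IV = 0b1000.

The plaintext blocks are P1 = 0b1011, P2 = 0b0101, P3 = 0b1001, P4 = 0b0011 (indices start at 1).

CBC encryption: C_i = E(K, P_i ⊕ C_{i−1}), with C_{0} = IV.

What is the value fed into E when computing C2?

C1: P1 ⊕ 0b1000 = 0b0011; E(K, 0b0011) = 0b1001.
C2: P2 ⊕ 0b1001 = 0b1100; E(K, 0b1100) = 0b0110.
So the input to E for block 2 is 0b1100.

0b1100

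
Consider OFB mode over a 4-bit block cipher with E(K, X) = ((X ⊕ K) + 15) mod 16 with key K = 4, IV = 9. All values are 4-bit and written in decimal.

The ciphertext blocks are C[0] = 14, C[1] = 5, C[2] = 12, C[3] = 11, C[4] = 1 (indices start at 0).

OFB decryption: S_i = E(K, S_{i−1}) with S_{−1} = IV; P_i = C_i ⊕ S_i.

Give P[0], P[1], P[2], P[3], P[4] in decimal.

P[0]: S = E(K, 9) = 12; 14 ⊕ 12 = 2.
P[1]: S = E(K, 12) = 7; 5 ⊕ 7 = 2.
P[2]: S = E(K, 7) = 2; 12 ⊕ 2 = 14.
P[3]: S = E(K, 2) = 5; 11 ⊕ 5 = 14.
P[4]: S = E(K, 5) = 0; 1 ⊕ 0 = 1.

P[0] = 2, P[1] = 2, P[2] = 14, P[3] = 14, P[4] = 1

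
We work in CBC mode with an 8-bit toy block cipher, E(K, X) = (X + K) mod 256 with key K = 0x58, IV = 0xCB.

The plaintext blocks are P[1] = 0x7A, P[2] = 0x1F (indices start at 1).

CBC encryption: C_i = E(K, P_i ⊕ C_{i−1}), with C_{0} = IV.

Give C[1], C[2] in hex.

C[1] = 0x09, C[2] = 0x6E

C[1]: P[1] ⊕ 0xCB = 0xB1; E(K, 0xB1) = 0x09.
C[2]: P[2] ⊕ 0x09 = 0x16; E(K, 0x16) = 0x6E.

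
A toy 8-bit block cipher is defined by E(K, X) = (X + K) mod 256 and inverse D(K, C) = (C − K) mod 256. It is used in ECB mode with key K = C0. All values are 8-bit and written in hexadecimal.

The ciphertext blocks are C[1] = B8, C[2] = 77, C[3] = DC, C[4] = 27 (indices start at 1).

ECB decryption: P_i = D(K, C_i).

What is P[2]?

P[2]: D(K, 77) = B7.

P[2] = B7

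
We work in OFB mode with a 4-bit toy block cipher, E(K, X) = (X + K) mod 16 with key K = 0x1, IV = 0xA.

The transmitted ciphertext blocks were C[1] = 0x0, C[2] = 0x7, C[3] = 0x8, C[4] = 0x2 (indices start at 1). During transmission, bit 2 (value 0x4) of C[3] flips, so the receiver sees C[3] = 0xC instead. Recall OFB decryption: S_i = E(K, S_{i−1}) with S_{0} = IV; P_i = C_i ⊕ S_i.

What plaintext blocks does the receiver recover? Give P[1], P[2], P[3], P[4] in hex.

P[1] = 0xB, P[2] = 0xB, P[3] = 0x1, P[4] = 0xC

Only C[3] changed, to 0xC. In OFB, a change in C_i flips the same bit in P_i only; the keystream is unaffected. Decrypting the received ciphertext:
P[1]: S = E(K, 0xA) = 0xB; 0x0 ⊕ 0xB = 0xB.
P[2]: S = E(K, 0xB) = 0xC; 0x7 ⊕ 0xC = 0xB.
P[3]: S = E(K, 0xC) = 0xD; 0xC ⊕ 0xD = 0x1.
P[4]: S = E(K, 0xD) = 0xE; 0x2 ⊕ 0xE = 0xC.
Blocks that differ from the original plaintext: P[3].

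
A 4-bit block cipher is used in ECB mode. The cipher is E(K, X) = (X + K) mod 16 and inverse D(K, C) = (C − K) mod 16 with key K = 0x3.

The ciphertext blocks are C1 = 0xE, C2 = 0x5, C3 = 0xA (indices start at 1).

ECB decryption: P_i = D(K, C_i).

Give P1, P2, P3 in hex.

P1 = 0xB, P2 = 0x2, P3 = 0x7

P1: D(K, 0xE) = 0xB.
P2: D(K, 0x5) = 0x2.
P3: D(K, 0xA) = 0x7.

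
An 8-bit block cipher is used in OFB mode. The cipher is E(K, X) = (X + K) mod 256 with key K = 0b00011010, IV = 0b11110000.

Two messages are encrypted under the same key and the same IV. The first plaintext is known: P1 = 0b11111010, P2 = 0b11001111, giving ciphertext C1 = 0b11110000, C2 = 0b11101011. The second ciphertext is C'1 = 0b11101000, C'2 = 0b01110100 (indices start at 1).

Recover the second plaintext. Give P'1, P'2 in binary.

In OFB with a reused IV, both messages share the same keystream S_i, so C_i ⊕ C'_i = P_i ⊕ P'_i and thus P'_i = P_i ⊕ C_i ⊕ C'_i.
P'1: 0b11111010 ⊕ 0b11110000 ⊕ 0b11101000 = 0b11100010.
P'2: 0b11001111 ⊕ 0b11101011 ⊕ 0b01110100 = 0b01010000.

P'1 = 0b11100010, P'2 = 0b01010000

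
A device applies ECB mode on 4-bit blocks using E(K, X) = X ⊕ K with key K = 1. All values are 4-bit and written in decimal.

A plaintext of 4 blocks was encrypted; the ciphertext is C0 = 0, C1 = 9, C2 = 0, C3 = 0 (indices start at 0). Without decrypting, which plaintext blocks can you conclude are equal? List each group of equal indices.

P0 = P2 = P3

ECB encrypts each block independently with the same key, so equal ciphertext blocks imply equal plaintext blocks.
C0 = C2 = C3 = 0, so P0 = P2 = P3.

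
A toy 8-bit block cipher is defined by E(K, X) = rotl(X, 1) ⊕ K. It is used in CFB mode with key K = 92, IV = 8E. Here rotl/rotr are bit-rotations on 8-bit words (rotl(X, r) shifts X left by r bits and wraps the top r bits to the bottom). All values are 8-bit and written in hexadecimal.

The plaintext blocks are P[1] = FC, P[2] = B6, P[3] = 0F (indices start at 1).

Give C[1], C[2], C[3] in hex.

CFB encryption: C_i = P_i ⊕ E(K, C_{i−1}), with C_{0} = IV.
C[1]: E(K, 8E) = 8F; FC ⊕ 8F = 73.
C[2]: E(K, 73) = 74; B6 ⊕ 74 = C2.
C[3]: E(K, C2) = 17; 0F ⊕ 17 = 18.

C[1] = 73, C[2] = C2, C[3] = 18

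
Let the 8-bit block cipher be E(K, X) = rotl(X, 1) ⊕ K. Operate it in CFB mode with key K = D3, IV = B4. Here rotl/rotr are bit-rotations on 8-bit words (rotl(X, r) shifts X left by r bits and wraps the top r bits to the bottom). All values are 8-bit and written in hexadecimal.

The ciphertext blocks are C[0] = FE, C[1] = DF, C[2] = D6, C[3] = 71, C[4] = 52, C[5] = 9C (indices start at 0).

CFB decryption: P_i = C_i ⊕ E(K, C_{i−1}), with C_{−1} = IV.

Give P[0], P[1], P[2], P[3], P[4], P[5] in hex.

P[0]: E(K, B4) = BA; FE ⊕ BA = 44.
P[1]: E(K, FE) = 2E; DF ⊕ 2E = F1.
P[2]: E(K, DF) = 6C; D6 ⊕ 6C = BA.
P[3]: E(K, D6) = 7E; 71 ⊕ 7E = 0F.
P[4]: E(K, 71) = 31; 52 ⊕ 31 = 63.
P[5]: E(K, 52) = 77; 9C ⊕ 77 = EB.

P[0] = 44, P[1] = F1, P[2] = BA, P[3] = 0F, P[4] = 63, P[5] = EB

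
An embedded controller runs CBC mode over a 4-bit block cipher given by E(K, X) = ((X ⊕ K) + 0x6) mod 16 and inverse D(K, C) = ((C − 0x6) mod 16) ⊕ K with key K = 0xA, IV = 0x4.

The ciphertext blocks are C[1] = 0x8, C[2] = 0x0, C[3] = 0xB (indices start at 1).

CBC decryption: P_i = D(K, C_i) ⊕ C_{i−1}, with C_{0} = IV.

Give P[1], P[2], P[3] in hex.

P[1]: D(K, 0x8) = 0x8; 0x8 ⊕ 0x4 = 0xC.
P[2]: D(K, 0x0) = 0x0; 0x0 ⊕ 0x8 = 0x8.
P[3]: D(K, 0xB) = 0xF; 0xF ⊕ 0x0 = 0xF.

P[1] = 0xC, P[2] = 0x8, P[3] = 0xF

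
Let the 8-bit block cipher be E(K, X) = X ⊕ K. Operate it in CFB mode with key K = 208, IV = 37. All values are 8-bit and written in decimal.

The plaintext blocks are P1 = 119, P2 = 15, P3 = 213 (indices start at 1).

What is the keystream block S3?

141

CFB encryption: C_i = P_i ⊕ E(K, C_{i−1}), with C_{0} = IV.
C1: E(K, 37) = 245; 119 ⊕ 245 = 130.
C2: E(K, 130) = 82; 15 ⊕ 82 = 93.
C3: E(K, 93) = 141; 213 ⊕ 141 = 88.
So S3 = 141.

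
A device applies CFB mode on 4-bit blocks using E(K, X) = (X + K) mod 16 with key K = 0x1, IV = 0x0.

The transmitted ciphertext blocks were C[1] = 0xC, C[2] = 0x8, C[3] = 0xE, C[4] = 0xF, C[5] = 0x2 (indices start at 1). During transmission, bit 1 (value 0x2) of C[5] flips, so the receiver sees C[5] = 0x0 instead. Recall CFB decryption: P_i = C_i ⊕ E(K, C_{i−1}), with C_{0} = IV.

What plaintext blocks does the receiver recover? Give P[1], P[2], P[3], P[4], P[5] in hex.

Only C[5] changed, to 0x0. In CFB, a change in C_i flips the same bit in P_i and garbles P_{i+1}. Decrypting the received ciphertext:
P[1]: E(K, 0x0) = 0x1; 0xC ⊕ 0x1 = 0xD.
P[2]: E(K, 0xC) = 0xD; 0x8 ⊕ 0xD = 0x5.
P[3]: E(K, 0x8) = 0x9; 0xE ⊕ 0x9 = 0x7.
P[4]: E(K, 0xE) = 0xF; 0xF ⊕ 0xF = 0x0.
P[5]: E(K, 0xF) = 0x0; 0x0 ⊕ 0x0 = 0x0.
Blocks that differ from the original plaintext: P[5].

P[1] = 0xD, P[2] = 0x5, P[3] = 0x7, P[4] = 0x0, P[5] = 0x0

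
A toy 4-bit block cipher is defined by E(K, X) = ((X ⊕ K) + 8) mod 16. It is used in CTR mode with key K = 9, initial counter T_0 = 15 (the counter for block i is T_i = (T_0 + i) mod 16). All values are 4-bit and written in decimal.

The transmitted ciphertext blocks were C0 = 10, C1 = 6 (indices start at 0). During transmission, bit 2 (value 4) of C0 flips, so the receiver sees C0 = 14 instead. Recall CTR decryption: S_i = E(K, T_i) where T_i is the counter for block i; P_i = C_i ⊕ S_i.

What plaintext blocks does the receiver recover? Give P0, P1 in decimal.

Only C0 changed, to 14. In CTR, a change in C_i flips the same bit in P_i only; the keystream is unaffected. Decrypting the received ciphertext:
P0: T = 15, S = E(K, T) = 14; 14 ⊕ 14 = 0.
P1: T = 0, S = E(K, T) = 1; 6 ⊕ 1 = 7.
Blocks that differ from the original plaintext: P0.

P0 = 0, P1 = 7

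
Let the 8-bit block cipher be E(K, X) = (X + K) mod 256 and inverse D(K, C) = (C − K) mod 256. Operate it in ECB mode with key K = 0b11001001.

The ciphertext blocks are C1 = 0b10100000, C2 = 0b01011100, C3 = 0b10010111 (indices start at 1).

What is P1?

ECB decryption: P_i = D(K, C_i).
P1: D(K, 0b10100000) = 0b11010111.

P1 = 0b11010111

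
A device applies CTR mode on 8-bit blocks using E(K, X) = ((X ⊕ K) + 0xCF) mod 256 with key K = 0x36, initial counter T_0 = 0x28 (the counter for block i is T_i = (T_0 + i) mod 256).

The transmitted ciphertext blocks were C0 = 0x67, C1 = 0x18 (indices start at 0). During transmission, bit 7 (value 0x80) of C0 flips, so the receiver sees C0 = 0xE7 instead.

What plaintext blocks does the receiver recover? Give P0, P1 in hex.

CTR decryption: S_i = E(K, T_i) where T_i is the counter for block i; P_i = C_i ⊕ S_i.
Only C0 changed, to 0xE7. In CTR, a change in C_i flips the same bit in P_i only; the keystream is unaffected. Decrypting the received ciphertext:
P0: T = 0x28, S = E(K, T) = 0xED; 0xE7 ⊕ 0xED = 0x0A.
P1: T = 0x29, S = E(K, T) = 0xEE; 0x18 ⊕ 0xEE = 0xF6.
Blocks that differ from the original plaintext: P0.

P0 = 0x0A, P1 = 0xF6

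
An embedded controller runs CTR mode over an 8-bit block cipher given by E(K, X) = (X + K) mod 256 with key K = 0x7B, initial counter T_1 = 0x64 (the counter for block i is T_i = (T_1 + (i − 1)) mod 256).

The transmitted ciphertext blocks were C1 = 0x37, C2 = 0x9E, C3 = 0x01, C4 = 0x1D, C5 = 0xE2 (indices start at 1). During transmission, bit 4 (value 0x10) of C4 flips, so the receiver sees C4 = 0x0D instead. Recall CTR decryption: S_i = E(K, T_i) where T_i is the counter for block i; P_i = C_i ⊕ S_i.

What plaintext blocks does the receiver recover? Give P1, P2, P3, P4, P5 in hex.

P1 = 0xE8, P2 = 0x7E, P3 = 0xE0, P4 = 0xEF, P5 = 0x01

Only C4 changed, to 0x0D. In CTR, a change in C_i flips the same bit in P_i only; the keystream is unaffected. Decrypting the received ciphertext:
P1: T = 0x64, S = E(K, T) = 0xDF; 0x37 ⊕ 0xDF = 0xE8.
P2: T = 0x65, S = E(K, T) = 0xE0; 0x9E ⊕ 0xE0 = 0x7E.
P3: T = 0x66, S = E(K, T) = 0xE1; 0x01 ⊕ 0xE1 = 0xE0.
P4: T = 0x67, S = E(K, T) = 0xE2; 0x0D ⊕ 0xE2 = 0xEF.
P5: T = 0x68, S = E(K, T) = 0xE3; 0xE2 ⊕ 0xE3 = 0x01.
Blocks that differ from the original plaintext: P4.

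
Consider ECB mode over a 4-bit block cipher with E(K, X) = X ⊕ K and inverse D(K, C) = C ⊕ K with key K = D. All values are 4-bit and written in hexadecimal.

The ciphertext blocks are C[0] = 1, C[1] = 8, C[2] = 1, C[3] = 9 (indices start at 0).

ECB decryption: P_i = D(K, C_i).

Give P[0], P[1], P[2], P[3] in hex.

P[0] = C, P[1] = 5, P[2] = C, P[3] = 4

P[0]: D(K, 1) = C.
P[1]: D(K, 8) = 5.
P[2]: D(K, 1) = C.
P[3]: D(K, 9) = 4.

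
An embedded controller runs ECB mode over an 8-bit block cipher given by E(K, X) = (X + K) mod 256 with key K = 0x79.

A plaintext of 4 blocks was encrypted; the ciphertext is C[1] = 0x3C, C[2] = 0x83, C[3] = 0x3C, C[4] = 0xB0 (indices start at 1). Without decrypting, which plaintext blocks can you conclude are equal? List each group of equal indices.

ECB encrypts each block independently with the same key, so equal ciphertext blocks imply equal plaintext blocks.
C[1] = C[3] = 0x3C, so P[1] = P[3].

P[1] = P[3]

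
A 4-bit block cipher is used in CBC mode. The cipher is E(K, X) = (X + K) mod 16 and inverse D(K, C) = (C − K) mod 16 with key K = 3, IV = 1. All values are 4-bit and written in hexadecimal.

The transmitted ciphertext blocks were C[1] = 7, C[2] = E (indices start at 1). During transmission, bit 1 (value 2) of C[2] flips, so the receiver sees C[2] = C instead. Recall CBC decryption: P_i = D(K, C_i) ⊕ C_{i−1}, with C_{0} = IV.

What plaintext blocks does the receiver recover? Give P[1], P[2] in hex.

Only C[2] changed, to C. In CBC, a change in C_i garbles P_i and flips the same bit in P_{i+1}. Decrypting the received ciphertext:
P[1]: D(K, 7) = 4; 4 ⊕ 1 = 5.
P[2]: D(K, C) = 9; 9 ⊕ 7 = E.
Blocks that differ from the original plaintext: P[2].

P[1] = 5, P[2] = E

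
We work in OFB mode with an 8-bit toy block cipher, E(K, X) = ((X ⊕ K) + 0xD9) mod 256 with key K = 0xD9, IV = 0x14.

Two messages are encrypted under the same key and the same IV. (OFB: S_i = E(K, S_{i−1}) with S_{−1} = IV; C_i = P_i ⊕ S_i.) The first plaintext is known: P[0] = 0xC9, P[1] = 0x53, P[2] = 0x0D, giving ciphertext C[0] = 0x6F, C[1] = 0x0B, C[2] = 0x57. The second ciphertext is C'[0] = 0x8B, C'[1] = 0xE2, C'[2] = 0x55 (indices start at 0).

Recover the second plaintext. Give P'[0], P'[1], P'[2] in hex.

P'[0] = 0x2D, P'[1] = 0xBA, P'[2] = 0x0F

In OFB with a reused IV, both messages share the same keystream S_i, so C_i ⊕ C'_i = P_i ⊕ P'_i and thus P'_i = P_i ⊕ C_i ⊕ C'_i.
P'[0]: 0xC9 ⊕ 0x6F ⊕ 0x8B = 0x2D.
P'[1]: 0x53 ⊕ 0x0B ⊕ 0xE2 = 0xBA.
P'[2]: 0x0D ⊕ 0x57 ⊕ 0x55 = 0x0F.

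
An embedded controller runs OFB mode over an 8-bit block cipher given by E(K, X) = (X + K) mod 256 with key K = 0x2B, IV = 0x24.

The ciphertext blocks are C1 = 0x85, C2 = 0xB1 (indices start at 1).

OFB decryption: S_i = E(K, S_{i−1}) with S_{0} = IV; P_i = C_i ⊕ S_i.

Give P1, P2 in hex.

P1: S = E(K, 0x24) = 0x4F; 0x85 ⊕ 0x4F = 0xCA.
P2: S = E(K, 0x4F) = 0x7A; 0xB1 ⊕ 0x7A = 0xCB.

P1 = 0xCA, P2 = 0xCB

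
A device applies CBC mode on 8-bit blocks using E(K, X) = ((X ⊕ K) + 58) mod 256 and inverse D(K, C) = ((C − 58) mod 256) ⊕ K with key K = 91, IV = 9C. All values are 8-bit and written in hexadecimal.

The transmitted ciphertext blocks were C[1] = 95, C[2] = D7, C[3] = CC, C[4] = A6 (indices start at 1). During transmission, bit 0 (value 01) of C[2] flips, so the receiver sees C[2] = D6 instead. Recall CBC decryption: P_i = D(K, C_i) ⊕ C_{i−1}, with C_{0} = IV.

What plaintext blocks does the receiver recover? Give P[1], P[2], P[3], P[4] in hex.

P[1] = 30, P[2] = 7A, P[3] = 33, P[4] = 13

Only C[2] changed, to D6. In CBC, a change in C_i garbles P_i and flips the same bit in P_{i+1}. Decrypting the received ciphertext:
P[1]: D(K, 95) = AC; AC ⊕ 9C = 30.
P[2]: D(K, D6) = EF; EF ⊕ 95 = 7A.
P[3]: D(K, CC) = E5; E5 ⊕ D6 = 33.
P[4]: D(K, A6) = DF; DF ⊕ CC = 13.
Blocks that differ from the original plaintext: P[2], P[3].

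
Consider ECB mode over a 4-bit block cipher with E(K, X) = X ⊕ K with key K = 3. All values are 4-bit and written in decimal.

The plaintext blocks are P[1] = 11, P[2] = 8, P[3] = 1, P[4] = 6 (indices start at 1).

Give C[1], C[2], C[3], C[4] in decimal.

C[1] = 8, C[2] = 11, C[3] = 2, C[4] = 5

ECB encryption: C_i = E(K, P_i).
C[1]: E(K, 11) = 8.
C[2]: E(K, 8) = 11.
C[3]: E(K, 1) = 2.
C[4]: E(K, 6) = 5.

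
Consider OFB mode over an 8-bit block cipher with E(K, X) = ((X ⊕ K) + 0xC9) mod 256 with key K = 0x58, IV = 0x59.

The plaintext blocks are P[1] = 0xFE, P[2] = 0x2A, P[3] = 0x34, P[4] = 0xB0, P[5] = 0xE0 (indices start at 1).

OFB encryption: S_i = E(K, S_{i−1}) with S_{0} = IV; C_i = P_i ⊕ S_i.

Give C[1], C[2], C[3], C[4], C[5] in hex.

C[1] = 0x34, C[2] = 0x71, C[3] = 0xF8, C[4] = 0xED, C[5] = 0x2E

C[1]: S = E(K, 0x59) = 0xCA; 0xFE ⊕ 0xCA = 0x34.
C[2]: S = E(K, 0xCA) = 0x5B; 0x2A ⊕ 0x5B = 0x71.
C[3]: S = E(K, 0x5B) = 0xCC; 0x34 ⊕ 0xCC = 0xF8.
C[4]: S = E(K, 0xCC) = 0x5D; 0xB0 ⊕ 0x5D = 0xED.
C[5]: S = E(K, 0x5D) = 0xCE; 0xE0 ⊕ 0xCE = 0x2E.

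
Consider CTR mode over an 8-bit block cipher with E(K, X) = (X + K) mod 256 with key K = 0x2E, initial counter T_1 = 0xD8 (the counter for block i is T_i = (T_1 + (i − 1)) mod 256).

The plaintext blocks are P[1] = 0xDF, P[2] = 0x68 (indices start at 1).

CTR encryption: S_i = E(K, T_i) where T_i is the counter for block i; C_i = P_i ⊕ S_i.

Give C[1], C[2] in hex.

C[1]: T = 0xD8, S = E(K, T) = 0x06; 0xDF ⊕ 0x06 = 0xD9.
C[2]: T = 0xD9, S = E(K, T) = 0x07; 0x68 ⊕ 0x07 = 0x6F.

C[1] = 0xD9, C[2] = 0x6F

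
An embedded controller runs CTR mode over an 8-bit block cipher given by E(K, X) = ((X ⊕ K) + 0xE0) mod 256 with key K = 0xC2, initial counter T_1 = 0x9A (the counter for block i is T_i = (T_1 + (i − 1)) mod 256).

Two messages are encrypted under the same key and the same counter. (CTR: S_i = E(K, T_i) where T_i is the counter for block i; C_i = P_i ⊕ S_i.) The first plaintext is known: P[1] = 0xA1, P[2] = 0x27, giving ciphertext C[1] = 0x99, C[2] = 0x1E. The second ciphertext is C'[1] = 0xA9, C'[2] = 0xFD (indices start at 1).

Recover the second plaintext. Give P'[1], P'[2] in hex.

P'[1] = 0x91, P'[2] = 0xC4

In CTR with a reused counter, both messages share the same keystream S_i, so C_i ⊕ C'_i = P_i ⊕ P'_i and thus P'_i = P_i ⊕ C_i ⊕ C'_i.
P'[1]: 0xA1 ⊕ 0x99 ⊕ 0xA9 = 0x91.
P'[2]: 0x27 ⊕ 0x1E ⊕ 0xFD = 0xC4.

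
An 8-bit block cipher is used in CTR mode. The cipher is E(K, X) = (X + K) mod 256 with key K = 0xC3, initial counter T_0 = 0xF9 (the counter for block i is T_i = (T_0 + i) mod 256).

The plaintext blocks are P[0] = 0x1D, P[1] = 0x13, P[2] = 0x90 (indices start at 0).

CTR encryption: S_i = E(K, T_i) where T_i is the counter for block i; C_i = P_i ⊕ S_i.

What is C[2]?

C[0]: T = 0xF9, S = E(K, T) = 0xBC; 0x1D ⊕ 0xBC = 0xA1.
C[1]: T = 0xFA, S = E(K, T) = 0xBD; 0x13 ⊕ 0xBD = 0xAE.
C[2]: T = 0xFB, S = E(K, T) = 0xBE; 0x90 ⊕ 0xBE = 0x2E.

C[2] = 0x2E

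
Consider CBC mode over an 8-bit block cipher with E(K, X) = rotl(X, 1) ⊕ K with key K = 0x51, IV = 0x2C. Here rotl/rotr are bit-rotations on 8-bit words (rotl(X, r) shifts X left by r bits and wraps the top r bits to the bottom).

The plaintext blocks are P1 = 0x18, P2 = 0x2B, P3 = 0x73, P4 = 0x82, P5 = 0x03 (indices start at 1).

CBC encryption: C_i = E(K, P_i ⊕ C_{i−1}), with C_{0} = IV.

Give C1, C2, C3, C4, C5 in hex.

C1: P1 ⊕ 0x2C = 0x34; E(K, 0x34) = 0x39.
C2: P2 ⊕ 0x39 = 0x12; E(K, 0x12) = 0x75.
C3: P3 ⊕ 0x75 = 0x06; E(K, 0x06) = 0x5D.
C4: P4 ⊕ 0x5D = 0xDF; E(K, 0xDF) = 0xEE.
C5: P5 ⊕ 0xEE = 0xED; E(K, 0xED) = 0x8A.

C1 = 0x39, C2 = 0x75, C3 = 0x5D, C4 = 0xEE, C5 = 0x8A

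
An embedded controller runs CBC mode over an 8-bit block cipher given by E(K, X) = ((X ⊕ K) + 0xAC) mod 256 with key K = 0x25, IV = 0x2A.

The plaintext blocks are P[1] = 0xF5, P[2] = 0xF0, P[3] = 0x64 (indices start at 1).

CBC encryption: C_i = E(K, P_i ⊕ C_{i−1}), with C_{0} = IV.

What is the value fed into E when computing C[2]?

C[1]: P[1] ⊕ 0x2A = 0xDF; E(K, 0xDF) = 0xA6.
C[2]: P[2] ⊕ 0xA6 = 0x56; E(K, 0x56) = 0x1F.
So the input to E for block [2] is 0x56.

0x56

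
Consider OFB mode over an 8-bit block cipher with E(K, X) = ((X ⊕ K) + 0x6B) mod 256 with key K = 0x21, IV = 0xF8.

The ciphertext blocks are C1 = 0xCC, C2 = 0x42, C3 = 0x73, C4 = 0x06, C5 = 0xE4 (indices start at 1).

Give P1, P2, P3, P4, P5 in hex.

P1 = 0x88, P2 = 0x92, P3 = 0x2F, P4 = 0xEE, P5 = 0xD0

OFB decryption: S_i = E(K, S_{i−1}) with S_{0} = IV; P_i = C_i ⊕ S_i.
P1: S = E(K, 0xF8) = 0x44; 0xCC ⊕ 0x44 = 0x88.
P2: S = E(K, 0x44) = 0xD0; 0x42 ⊕ 0xD0 = 0x92.
P3: S = E(K, 0xD0) = 0x5C; 0x73 ⊕ 0x5C = 0x2F.
P4: S = E(K, 0x5C) = 0xE8; 0x06 ⊕ 0xE8 = 0xEE.
P5: S = E(K, 0xE8) = 0x34; 0xE4 ⊕ 0x34 = 0xD0.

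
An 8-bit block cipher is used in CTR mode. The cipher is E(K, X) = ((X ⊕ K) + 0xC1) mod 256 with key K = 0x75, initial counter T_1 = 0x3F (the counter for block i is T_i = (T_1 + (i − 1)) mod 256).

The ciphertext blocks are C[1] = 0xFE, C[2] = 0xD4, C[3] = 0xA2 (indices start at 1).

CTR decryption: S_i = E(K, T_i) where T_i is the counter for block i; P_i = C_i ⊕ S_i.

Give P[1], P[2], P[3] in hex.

P[1] = 0xF5, P[2] = 0x22, P[3] = 0x57

P[1]: T = 0x3F, S = E(K, T) = 0x0B; 0xFE ⊕ 0x0B = 0xF5.
P[2]: T = 0x40, S = E(K, T) = 0xF6; 0xD4 ⊕ 0xF6 = 0x22.
P[3]: T = 0x41, S = E(K, T) = 0xF5; 0xA2 ⊕ 0xF5 = 0x57.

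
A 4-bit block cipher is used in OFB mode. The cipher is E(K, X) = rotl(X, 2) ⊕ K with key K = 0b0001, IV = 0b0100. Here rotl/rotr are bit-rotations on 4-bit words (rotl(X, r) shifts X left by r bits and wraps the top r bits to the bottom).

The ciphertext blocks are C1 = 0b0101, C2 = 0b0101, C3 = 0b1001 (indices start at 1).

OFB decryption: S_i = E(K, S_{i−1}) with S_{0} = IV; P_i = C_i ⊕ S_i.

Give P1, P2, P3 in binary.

P1 = 0b0101, P2 = 0b0100, P3 = 0b1100

P1: S = E(K, 0b0100) = 0b0000; 0b0101 ⊕ 0b0000 = 0b0101.
P2: S = E(K, 0b0000) = 0b0001; 0b0101 ⊕ 0b0001 = 0b0100.
P3: S = E(K, 0b0001) = 0b0101; 0b1001 ⊕ 0b0101 = 0b1100.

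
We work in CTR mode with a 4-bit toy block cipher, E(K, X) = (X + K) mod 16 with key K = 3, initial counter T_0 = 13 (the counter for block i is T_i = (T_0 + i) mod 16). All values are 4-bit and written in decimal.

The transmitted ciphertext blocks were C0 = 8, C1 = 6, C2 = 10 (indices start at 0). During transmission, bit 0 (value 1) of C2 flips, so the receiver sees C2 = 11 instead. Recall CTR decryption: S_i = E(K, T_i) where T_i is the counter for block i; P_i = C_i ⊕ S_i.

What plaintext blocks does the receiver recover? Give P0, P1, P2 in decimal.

Only C2 changed, to 11. In CTR, a change in C_i flips the same bit in P_i only; the keystream is unaffected. Decrypting the received ciphertext:
P0: T = 13, S = E(K, T) = 0; 8 ⊕ 0 = 8.
P1: T = 14, S = E(K, T) = 1; 6 ⊕ 1 = 7.
P2: T = 15, S = E(K, T) = 2; 11 ⊕ 2 = 9.
Blocks that differ from the original plaintext: P2.

P0 = 8, P1 = 7, P2 = 9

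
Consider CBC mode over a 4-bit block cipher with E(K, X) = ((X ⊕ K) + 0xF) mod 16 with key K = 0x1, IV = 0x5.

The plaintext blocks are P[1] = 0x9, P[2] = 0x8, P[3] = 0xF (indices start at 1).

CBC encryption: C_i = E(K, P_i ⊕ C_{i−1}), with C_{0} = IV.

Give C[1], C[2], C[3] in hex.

C[1]: P[1] ⊕ 0x5 = 0xC; E(K, 0xC) = 0xC.
C[2]: P[2] ⊕ 0xC = 0x4; E(K, 0x4) = 0x4.
C[3]: P[3] ⊕ 0x4 = 0xB; E(K, 0xB) = 0x9.

C[1] = 0xC, C[2] = 0x4, C[3] = 0x9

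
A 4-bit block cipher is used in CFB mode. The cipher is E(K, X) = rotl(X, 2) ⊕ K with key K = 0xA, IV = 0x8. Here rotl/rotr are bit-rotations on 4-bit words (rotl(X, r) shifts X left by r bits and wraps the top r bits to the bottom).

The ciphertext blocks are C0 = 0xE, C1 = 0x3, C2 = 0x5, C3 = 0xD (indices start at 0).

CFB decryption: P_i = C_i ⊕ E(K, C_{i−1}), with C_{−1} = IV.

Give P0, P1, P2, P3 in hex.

P0: E(K, 0x8) = 0x8; 0xE ⊕ 0x8 = 0x6.
P1: E(K, 0xE) = 0x1; 0x3 ⊕ 0x1 = 0x2.
P2: E(K, 0x3) = 0x6; 0x5 ⊕ 0x6 = 0x3.
P3: E(K, 0x5) = 0xF; 0xD ⊕ 0xF = 0x2.

P0 = 0x6, P1 = 0x2, P2 = 0x3, P3 = 0x2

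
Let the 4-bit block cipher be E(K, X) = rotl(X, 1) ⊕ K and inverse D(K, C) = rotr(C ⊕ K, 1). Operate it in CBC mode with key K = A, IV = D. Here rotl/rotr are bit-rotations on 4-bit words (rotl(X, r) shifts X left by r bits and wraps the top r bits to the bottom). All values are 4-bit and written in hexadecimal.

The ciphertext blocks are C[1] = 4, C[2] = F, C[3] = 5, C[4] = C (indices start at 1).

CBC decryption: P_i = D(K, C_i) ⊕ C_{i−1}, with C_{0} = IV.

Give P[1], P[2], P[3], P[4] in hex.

P[1] = A, P[2] = E, P[3] = 0, P[4] = 6

P[1]: D(K, 4) = 7; 7 ⊕ D = A.
P[2]: D(K, F) = A; A ⊕ 4 = E.
P[3]: D(K, 5) = F; F ⊕ F = 0.
P[4]: D(K, C) = 3; 3 ⊕ 5 = 6.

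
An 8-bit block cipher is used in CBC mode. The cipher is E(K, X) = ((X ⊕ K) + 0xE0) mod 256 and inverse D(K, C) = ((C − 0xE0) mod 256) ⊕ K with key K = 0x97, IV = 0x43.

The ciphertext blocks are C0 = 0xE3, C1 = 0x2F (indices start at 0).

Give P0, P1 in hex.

P0 = 0xD7, P1 = 0x3B

CBC decryption: P_i = D(K, C_i) ⊕ C_{i−1}, with C_{−1} = IV.
P0: D(K, 0xE3) = 0x94; 0x94 ⊕ 0x43 = 0xD7.
P1: D(K, 0x2F) = 0xD8; 0xD8 ⊕ 0xE3 = 0x3B.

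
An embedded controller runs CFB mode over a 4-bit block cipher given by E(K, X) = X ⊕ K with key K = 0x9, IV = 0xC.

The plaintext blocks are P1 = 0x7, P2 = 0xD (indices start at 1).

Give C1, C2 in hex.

C1 = 0x2, C2 = 0x6

CFB encryption: C_i = P_i ⊕ E(K, C_{i−1}), with C_{0} = IV.
C1: E(K, 0xC) = 0x5; 0x7 ⊕ 0x5 = 0x2.
C2: E(K, 0x2) = 0xB; 0xD ⊕ 0xB = 0x6.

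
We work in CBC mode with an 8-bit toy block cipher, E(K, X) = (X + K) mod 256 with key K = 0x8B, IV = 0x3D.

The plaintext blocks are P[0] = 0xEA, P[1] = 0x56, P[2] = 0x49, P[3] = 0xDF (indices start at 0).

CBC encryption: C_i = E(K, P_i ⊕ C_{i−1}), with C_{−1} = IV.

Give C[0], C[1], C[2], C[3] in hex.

C[0] = 0x62, C[1] = 0xBF, C[2] = 0x81, C[3] = 0xE9

C[0]: P[0] ⊕ 0x3D = 0xD7; E(K, 0xD7) = 0x62.
C[1]: P[1] ⊕ 0x62 = 0x34; E(K, 0x34) = 0xBF.
C[2]: P[2] ⊕ 0xBF = 0xF6; E(K, 0xF6) = 0x81.
C[3]: P[3] ⊕ 0x81 = 0x5E; E(K, 0x5E) = 0xE9.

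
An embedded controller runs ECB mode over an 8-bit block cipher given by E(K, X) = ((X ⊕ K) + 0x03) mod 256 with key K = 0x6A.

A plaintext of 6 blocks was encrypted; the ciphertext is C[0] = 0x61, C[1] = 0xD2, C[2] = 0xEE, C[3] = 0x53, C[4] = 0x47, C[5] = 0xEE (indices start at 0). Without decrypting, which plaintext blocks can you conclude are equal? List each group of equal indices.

ECB encrypts each block independently with the same key, so equal ciphertext blocks imply equal plaintext blocks.
C[2] = C[5] = 0xEE, so P[2] = P[5].

P[2] = P[5]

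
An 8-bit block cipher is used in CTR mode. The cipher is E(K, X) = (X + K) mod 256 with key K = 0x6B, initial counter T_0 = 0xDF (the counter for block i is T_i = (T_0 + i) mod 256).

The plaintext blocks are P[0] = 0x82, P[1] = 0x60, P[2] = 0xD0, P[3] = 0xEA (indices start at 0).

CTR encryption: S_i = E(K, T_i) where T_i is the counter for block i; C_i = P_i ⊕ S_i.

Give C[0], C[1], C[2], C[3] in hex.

C[0] = 0xC8, C[1] = 0x2B, C[2] = 0x9C, C[3] = 0xA7

C[0]: T = 0xDF, S = E(K, T) = 0x4A; 0x82 ⊕ 0x4A = 0xC8.
C[1]: T = 0xE0, S = E(K, T) = 0x4B; 0x60 ⊕ 0x4B = 0x2B.
C[2]: T = 0xE1, S = E(K, T) = 0x4C; 0xD0 ⊕ 0x4C = 0x9C.
C[3]: T = 0xE2, S = E(K, T) = 0x4D; 0xEA ⊕ 0x4D = 0xA7.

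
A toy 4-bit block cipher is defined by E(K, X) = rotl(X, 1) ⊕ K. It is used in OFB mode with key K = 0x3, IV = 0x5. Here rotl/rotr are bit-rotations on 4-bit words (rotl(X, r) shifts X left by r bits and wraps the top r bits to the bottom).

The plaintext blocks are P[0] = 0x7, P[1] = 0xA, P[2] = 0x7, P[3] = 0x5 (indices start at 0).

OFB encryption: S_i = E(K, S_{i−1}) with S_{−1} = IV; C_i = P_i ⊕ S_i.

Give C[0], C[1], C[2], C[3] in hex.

C[0]: S = E(K, 0x5) = 0x9; 0x7 ⊕ 0x9 = 0xE.
C[1]: S = E(K, 0x9) = 0x0; 0xA ⊕ 0x0 = 0xA.
C[2]: S = E(K, 0x0) = 0x3; 0x7 ⊕ 0x3 = 0x4.
C[3]: S = E(K, 0x3) = 0x5; 0x5 ⊕ 0x5 = 0x0.

C[0] = 0xE, C[1] = 0xA, C[2] = 0x4, C[3] = 0x0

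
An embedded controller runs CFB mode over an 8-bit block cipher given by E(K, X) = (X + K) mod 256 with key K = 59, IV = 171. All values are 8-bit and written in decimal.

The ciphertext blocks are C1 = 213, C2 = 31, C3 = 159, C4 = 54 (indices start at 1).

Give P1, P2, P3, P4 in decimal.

P1 = 51, P2 = 15, P3 = 197, P4 = 236

CFB decryption: P_i = C_i ⊕ E(K, C_{i−1}), with C_{0} = IV.
P1: E(K, 171) = 230; 213 ⊕ 230 = 51.
P2: E(K, 213) = 16; 31 ⊕ 16 = 15.
P3: E(K, 31) = 90; 159 ⊕ 90 = 197.
P4: E(K, 159) = 218; 54 ⊕ 218 = 236.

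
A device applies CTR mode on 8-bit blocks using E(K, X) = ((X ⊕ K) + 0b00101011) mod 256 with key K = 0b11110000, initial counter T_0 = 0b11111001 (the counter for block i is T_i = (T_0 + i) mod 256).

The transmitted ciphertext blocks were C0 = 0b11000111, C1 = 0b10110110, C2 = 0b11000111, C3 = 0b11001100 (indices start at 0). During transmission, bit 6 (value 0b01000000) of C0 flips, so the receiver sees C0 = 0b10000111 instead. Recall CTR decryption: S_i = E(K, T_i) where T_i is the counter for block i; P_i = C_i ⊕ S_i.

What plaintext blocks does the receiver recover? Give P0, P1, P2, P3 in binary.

Only C0 changed, to 0b10000111. In CTR, a change in C_i flips the same bit in P_i only; the keystream is unaffected. Decrypting the received ciphertext:
P0: T = 0b11111001, S = E(K, T) = 0b00110100; 0b10000111 ⊕ 0b00110100 = 0b10110011.
P1: T = 0b11111010, S = E(K, T) = 0b00110101; 0b10110110 ⊕ 0b00110101 = 0b10000011.
P2: T = 0b11111011, S = E(K, T) = 0b00110110; 0b11000111 ⊕ 0b00110110 = 0b11110001.
P3: T = 0b11111100, S = E(K, T) = 0b00110111; 0b11001100 ⊕ 0b00110111 = 0b11111011.
Blocks that differ from the original plaintext: P0.

P0 = 0b10110011, P1 = 0b10000011, P2 = 0b11110001, P3 = 0b11111011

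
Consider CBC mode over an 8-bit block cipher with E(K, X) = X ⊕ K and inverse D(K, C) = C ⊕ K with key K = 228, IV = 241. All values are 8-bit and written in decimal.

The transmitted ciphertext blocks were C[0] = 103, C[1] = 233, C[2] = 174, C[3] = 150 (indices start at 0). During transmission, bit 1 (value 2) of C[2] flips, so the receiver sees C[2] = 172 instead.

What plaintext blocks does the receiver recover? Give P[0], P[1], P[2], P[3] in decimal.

P[0] = 114, P[1] = 106, P[2] = 161, P[3] = 222

CBC decryption: P_i = D(K, C_i) ⊕ C_{i−1}, with C_{−1} = IV.
Only C[2] changed, to 172. In CBC, a change in C_i garbles P_i and flips the same bit in P_{i+1}. Decrypting the received ciphertext:
P[0]: D(K, 103) = 131; 131 ⊕ 241 = 114.
P[1]: D(K, 233) = 13; 13 ⊕ 103 = 106.
P[2]: D(K, 172) = 72; 72 ⊕ 233 = 161.
P[3]: D(K, 150) = 114; 114 ⊕ 172 = 222.
Blocks that differ from the original plaintext: P[2], P[3].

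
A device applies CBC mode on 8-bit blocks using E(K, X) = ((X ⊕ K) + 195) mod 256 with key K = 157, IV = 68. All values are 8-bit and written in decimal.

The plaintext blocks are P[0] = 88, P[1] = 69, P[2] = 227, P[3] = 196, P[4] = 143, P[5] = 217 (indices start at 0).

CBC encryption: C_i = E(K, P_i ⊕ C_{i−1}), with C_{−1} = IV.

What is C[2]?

C[2] = 228

C[0]: P[0] ⊕ 68 = 28; E(K, 28) = 68.
C[1]: P[1] ⊕ 68 = 1; E(K, 1) = 95.
C[2]: P[2] ⊕ 95 = 188; E(K, 188) = 228.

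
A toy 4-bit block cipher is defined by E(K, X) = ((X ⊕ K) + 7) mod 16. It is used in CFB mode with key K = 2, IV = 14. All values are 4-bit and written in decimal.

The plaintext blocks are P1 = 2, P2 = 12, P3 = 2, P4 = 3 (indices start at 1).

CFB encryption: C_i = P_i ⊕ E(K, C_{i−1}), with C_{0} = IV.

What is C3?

C1: E(K, 14) = 3; 2 ⊕ 3 = 1.
C2: E(K, 1) = 10; 12 ⊕ 10 = 6.
C3: E(K, 6) = 11; 2 ⊕ 11 = 9.

C3 = 9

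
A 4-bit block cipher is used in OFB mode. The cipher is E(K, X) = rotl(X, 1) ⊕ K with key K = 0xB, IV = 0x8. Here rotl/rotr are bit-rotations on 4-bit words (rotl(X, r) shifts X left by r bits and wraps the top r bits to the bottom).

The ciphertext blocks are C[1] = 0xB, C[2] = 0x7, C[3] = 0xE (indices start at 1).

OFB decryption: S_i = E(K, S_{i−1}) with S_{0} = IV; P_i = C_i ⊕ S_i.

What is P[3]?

P[3] = 0x8

P[1]: S = E(K, 0x8) = 0xA; 0xB ⊕ 0xA = 0x1.
P[2]: S = E(K, 0xA) = 0xE; 0x7 ⊕ 0xE = 0x9.
P[3]: S = E(K, 0xE) = 0x6; 0xE ⊕ 0x6 = 0x8.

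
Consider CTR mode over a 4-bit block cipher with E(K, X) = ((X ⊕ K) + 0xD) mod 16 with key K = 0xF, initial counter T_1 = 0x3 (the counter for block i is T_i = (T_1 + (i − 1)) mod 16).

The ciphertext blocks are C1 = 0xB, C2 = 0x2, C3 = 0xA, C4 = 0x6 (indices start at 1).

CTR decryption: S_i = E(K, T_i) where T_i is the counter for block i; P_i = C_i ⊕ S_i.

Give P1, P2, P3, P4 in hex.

P1: T = 0x3, S = E(K, T) = 0x9; 0xB ⊕ 0x9 = 0x2.
P2: T = 0x4, S = E(K, T) = 0x8; 0x2 ⊕ 0x8 = 0xA.
P3: T = 0x5, S = E(K, T) = 0x7; 0xA ⊕ 0x7 = 0xD.
P4: T = 0x6, S = E(K, T) = 0x6; 0x6 ⊕ 0x6 = 0x0.

P1 = 0x2, P2 = 0xA, P3 = 0xD, P4 = 0x0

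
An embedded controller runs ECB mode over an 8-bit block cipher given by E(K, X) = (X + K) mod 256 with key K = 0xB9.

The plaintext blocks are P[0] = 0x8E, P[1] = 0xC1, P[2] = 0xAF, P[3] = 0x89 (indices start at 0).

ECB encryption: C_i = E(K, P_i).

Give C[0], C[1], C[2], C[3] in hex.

C[0] = 0x47, C[1] = 0x7A, C[2] = 0x68, C[3] = 0x42

C[0]: E(K, 0x8E) = 0x47.
C[1]: E(K, 0xC1) = 0x7A.
C[2]: E(K, 0xAF) = 0x68.
C[3]: E(K, 0x89) = 0x42.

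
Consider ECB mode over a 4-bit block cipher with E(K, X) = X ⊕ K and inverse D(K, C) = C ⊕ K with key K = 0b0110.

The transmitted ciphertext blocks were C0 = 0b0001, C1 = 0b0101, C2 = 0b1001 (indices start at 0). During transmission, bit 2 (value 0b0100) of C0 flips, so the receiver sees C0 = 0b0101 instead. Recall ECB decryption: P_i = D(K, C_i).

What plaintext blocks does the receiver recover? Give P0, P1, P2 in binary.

P0 = 0b0011, P1 = 0b0011, P2 = 0b1111

Only C0 changed, to 0b0101. In ECB, a change in C_i affects only P_i. Decrypting the received ciphertext:
P0: D(K, 0b0101) = 0b0011.
P1: D(K, 0b0101) = 0b0011.
P2: D(K, 0b1001) = 0b1111.
Blocks that differ from the original plaintext: P0.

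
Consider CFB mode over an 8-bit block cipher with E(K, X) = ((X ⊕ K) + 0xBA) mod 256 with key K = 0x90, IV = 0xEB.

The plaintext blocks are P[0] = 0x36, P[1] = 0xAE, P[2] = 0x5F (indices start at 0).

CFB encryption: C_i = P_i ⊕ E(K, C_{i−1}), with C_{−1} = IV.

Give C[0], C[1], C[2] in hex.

C[0] = 0x03, C[1] = 0xE3, C[2] = 0x72

C[0]: E(K, 0xEB) = 0x35; 0x36 ⊕ 0x35 = 0x03.
C[1]: E(K, 0x03) = 0x4D; 0xAE ⊕ 0x4D = 0xE3.
C[2]: E(K, 0xE3) = 0x2D; 0x5F ⊕ 0x2D = 0x72.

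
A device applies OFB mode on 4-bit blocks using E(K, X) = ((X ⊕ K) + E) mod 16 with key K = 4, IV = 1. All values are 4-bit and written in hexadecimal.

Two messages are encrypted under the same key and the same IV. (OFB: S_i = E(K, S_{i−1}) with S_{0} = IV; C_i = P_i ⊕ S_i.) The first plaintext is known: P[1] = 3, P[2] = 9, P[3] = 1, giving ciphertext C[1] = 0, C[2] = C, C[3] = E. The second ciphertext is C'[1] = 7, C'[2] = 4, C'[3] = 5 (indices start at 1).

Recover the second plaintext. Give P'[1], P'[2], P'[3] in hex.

P'[1] = 4, P'[2] = 1, P'[3] = A

In OFB with a reused IV, both messages share the same keystream S_i, so C_i ⊕ C'_i = P_i ⊕ P'_i and thus P'_i = P_i ⊕ C_i ⊕ C'_i.
P'[1]: 3 ⊕ 0 ⊕ 7 = 4.
P'[2]: 9 ⊕ C ⊕ 4 = 1.
P'[3]: 1 ⊕ E ⊕ 5 = A.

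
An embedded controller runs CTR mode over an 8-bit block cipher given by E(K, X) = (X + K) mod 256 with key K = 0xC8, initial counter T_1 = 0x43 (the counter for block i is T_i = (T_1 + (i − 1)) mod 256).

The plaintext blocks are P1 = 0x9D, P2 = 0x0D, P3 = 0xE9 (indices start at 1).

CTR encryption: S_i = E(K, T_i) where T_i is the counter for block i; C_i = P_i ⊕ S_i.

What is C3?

C3 = 0xE4

C1: T = 0x43, S = E(K, T) = 0x0B; 0x9D ⊕ 0x0B = 0x96.
C2: T = 0x44, S = E(K, T) = 0x0C; 0x0D ⊕ 0x0C = 0x01.
C3: T = 0x45, S = E(K, T) = 0x0D; 0xE9 ⊕ 0x0D = 0xE4.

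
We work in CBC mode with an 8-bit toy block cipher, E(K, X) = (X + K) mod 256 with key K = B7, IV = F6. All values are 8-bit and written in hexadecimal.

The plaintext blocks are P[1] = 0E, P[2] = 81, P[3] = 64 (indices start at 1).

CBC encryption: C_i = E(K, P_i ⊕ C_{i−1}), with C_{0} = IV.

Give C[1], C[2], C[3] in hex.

C[1]: P[1] ⊕ F6 = F8; E(K, F8) = AF.
C[2]: P[2] ⊕ AF = 2E; E(K, 2E) = E5.
C[3]: P[3] ⊕ E5 = 81; E(K, 81) = 38.

C[1] = AF, C[2] = E5, C[3] = 38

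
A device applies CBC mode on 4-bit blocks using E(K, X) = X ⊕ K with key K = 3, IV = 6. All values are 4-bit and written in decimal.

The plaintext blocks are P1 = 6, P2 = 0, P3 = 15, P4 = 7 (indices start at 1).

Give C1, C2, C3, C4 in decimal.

CBC encryption: C_i = E(K, P_i ⊕ C_{i−1}), with C_{0} = IV.
C1: P1 ⊕ 6 = 0; E(K, 0) = 3.
C2: P2 ⊕ 3 = 3; E(K, 3) = 0.
C3: P3 ⊕ 0 = 15; E(K, 15) = 12.
C4: P4 ⊕ 12 = 11; E(K, 11) = 8.

C1 = 3, C2 = 0, C3 = 12, C4 = 8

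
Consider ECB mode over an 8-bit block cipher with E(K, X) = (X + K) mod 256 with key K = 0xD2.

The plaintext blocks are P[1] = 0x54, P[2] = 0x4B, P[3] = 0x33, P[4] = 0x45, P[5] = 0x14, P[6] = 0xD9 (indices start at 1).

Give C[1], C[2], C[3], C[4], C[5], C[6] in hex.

C[1] = 0x26, C[2] = 0x1D, C[3] = 0x05, C[4] = 0x17, C[5] = 0xE6, C[6] = 0xAB

ECB encryption: C_i = E(K, P_i).
C[1]: E(K, 0x54) = 0x26.
C[2]: E(K, 0x4B) = 0x1D.
C[3]: E(K, 0x33) = 0x05.
C[4]: E(K, 0x45) = 0x17.
C[5]: E(K, 0x14) = 0xE6.
C[6]: E(K, 0xD9) = 0xAB.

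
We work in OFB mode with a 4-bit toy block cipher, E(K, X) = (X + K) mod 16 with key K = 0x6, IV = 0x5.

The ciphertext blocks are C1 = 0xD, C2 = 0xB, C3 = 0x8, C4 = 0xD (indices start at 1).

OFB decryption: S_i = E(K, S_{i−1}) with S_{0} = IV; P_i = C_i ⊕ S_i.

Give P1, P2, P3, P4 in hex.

P1 = 0x6, P2 = 0xA, P3 = 0xF, P4 = 0x0

P1: S = E(K, 0x5) = 0xB; 0xD ⊕ 0xB = 0x6.
P2: S = E(K, 0xB) = 0x1; 0xB ⊕ 0x1 = 0xA.
P3: S = E(K, 0x1) = 0x7; 0x8 ⊕ 0x7 = 0xF.
P4: S = E(K, 0x7) = 0xD; 0xD ⊕ 0xD = 0x0.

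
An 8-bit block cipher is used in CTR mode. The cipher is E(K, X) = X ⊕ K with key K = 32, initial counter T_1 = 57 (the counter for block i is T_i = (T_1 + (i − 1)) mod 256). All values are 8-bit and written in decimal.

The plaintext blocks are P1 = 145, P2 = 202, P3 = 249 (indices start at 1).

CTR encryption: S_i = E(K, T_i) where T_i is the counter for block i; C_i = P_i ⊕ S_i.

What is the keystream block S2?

C1: T = 57, S = E(K, T) = 25; 145 ⊕ 25 = 136.
C2: T = 58, S = E(K, T) = 26; 202 ⊕ 26 = 208.
So S2 = 26.

26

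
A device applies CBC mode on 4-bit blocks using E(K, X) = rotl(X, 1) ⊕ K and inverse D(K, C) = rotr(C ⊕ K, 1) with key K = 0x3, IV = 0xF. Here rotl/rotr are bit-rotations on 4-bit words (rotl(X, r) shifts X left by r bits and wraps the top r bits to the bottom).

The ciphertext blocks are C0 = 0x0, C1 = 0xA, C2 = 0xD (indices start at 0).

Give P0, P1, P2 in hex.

CBC decryption: P_i = D(K, C_i) ⊕ C_{i−1}, with C_{−1} = IV.
P0: D(K, 0x0) = 0x9; 0x9 ⊕ 0xF = 0x6.
P1: D(K, 0xA) = 0xC; 0xC ⊕ 0x0 = 0xC.
P2: D(K, 0xD) = 0x7; 0x7 ⊕ 0xA = 0xD.

P0 = 0x6, P1 = 0xC, P2 = 0xD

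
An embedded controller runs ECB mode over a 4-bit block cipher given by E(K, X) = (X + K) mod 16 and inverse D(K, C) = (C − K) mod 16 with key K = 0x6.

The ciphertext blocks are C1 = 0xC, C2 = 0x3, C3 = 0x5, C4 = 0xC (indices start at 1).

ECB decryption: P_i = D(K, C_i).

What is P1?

P1: D(K, 0xC) = 0x6.

P1 = 0x6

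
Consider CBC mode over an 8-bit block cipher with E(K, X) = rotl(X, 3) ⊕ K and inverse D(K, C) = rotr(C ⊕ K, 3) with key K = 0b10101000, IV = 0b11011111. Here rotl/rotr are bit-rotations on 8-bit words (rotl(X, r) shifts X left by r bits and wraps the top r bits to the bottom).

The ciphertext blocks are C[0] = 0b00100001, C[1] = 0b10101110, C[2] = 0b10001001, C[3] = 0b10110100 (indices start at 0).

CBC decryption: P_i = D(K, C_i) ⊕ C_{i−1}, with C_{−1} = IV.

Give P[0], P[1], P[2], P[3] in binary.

P[0] = 0b11101110, P[1] = 0b11100001, P[2] = 0b10001010, P[3] = 0b00001010

P[0]: D(K, 0b00100001) = 0b00110001; 0b00110001 ⊕ 0b11011111 = 0b11101110.
P[1]: D(K, 0b10101110) = 0b11000000; 0b11000000 ⊕ 0b00100001 = 0b11100001.
P[2]: D(K, 0b10001001) = 0b00100100; 0b00100100 ⊕ 0b10101110 = 0b10001010.
P[3]: D(K, 0b10110100) = 0b10000011; 0b10000011 ⊕ 0b10001001 = 0b00001010.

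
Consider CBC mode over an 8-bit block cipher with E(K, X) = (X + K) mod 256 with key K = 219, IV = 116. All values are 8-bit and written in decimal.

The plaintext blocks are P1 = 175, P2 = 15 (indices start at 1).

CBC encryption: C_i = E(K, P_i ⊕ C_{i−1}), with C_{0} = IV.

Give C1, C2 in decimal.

C1 = 182, C2 = 148

C1: P1 ⊕ 116 = 219; E(K, 219) = 182.
C2: P2 ⊕ 182 = 185; E(K, 185) = 148.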